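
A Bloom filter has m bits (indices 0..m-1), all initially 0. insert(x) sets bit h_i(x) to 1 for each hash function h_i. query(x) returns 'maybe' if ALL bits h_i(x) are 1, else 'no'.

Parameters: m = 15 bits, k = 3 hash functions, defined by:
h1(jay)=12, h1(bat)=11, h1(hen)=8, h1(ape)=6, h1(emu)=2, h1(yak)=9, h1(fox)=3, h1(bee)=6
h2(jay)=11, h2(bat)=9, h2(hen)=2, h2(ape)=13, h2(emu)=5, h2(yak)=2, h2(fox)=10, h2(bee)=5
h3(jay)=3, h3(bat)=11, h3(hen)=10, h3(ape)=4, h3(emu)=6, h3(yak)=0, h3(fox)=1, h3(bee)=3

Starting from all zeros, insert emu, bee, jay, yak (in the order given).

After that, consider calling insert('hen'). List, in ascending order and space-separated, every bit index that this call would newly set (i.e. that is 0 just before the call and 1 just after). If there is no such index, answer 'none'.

Start: bits=000000000000000
After insert 'emu': sets bits 2 5 6 -> bits=001001100000000
After insert 'bee': sets bits 3 5 6 -> bits=001101100000000
After insert 'jay': sets bits 3 11 12 -> bits=001101100001100
After insert 'yak': sets bits 0 2 9 -> bits=101101100101100
insert 'hen' would touch bits 2 8 10; currently bit2=1, bit8=0, bit10=0
Bits that are 0 among those (would change 0->1): 8 10

Answer: 8 10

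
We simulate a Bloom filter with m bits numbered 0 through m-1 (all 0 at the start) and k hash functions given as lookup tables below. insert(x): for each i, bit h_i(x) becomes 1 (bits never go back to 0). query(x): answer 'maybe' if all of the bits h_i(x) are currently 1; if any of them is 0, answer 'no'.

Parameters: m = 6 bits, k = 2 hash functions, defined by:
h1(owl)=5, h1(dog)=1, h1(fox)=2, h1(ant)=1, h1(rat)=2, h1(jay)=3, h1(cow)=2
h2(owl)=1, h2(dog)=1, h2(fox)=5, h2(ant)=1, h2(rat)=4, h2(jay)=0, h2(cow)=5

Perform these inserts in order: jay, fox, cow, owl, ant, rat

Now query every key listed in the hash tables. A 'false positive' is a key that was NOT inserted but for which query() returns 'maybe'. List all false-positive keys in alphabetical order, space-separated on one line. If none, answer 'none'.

Start: bits=000000
After insert 'jay': sets bits 0 3 -> bits=100100
After insert 'fox': sets bits 2 5 -> bits=101101
After insert 'cow': sets bits 2 5 -> bits=101101
After insert 'owl': sets bits 1 5 -> bits=111101
After insert 'ant': sets bits 1 -> bits=111101
After insert 'rat': sets bits 2 4 -> bits=111111
Not inserted: dog — query each against bits=111111:
query dog: checks bit1=1 (all 1) -> maybe => FALSE POSITIVE
False positives (alphabetical): dog

Answer: dog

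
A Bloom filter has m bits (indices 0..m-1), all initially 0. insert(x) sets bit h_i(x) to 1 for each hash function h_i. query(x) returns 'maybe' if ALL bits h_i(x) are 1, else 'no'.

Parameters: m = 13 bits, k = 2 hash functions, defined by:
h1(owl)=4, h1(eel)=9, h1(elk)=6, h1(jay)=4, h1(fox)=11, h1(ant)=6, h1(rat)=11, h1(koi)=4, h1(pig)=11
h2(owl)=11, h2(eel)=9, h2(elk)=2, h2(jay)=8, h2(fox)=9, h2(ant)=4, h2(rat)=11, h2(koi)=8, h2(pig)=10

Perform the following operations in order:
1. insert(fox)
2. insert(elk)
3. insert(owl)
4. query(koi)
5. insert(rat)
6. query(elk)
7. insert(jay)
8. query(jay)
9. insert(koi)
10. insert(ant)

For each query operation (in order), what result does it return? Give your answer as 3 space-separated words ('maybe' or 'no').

Answer: no maybe maybe

Derivation:
Start: bits=0000000000000
Op 1: insert fox -> sets bits 9 11 -> bits=0000000001010
Op 2: insert elk -> sets bits 2 6 -> bits=0010001001010
Op 3: insert owl -> sets bits 4 11 -> bits=0010101001010
Op 4: query koi -> checks bit4=1, bit8=0 (has a 0) -> no
Op 5: insert rat -> sets bits 11 -> bits=0010101001010
Op 6: query elk -> checks bit2=1, bit6=1 (all 1) -> maybe
Op 7: insert jay -> sets bits 4 8 -> bits=0010101011010
Op 8: query jay -> checks bit4=1, bit8=1 (all 1) -> maybe
Op 9: insert koi -> sets bits 4 8 -> bits=0010101011010
Op 10: insert ant -> sets bits 4 6 -> bits=0010101011010
Query results in order: no maybe maybe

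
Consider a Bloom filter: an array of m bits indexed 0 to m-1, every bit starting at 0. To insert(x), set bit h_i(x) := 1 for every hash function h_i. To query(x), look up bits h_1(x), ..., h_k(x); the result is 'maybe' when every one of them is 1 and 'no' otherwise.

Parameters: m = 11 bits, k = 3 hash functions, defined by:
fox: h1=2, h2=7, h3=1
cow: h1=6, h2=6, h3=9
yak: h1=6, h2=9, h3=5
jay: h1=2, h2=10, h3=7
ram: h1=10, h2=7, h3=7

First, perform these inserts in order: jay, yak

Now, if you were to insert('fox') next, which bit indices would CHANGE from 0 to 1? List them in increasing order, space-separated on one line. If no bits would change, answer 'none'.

Answer: 1

Derivation:
Start: bits=00000000000
After insert 'jay': sets bits 2 7 10 -> bits=00100001001
After insert 'yak': sets bits 5 6 9 -> bits=00100111011
insert 'fox' would touch bits 1 2 7; currently bit1=0, bit2=1, bit7=1
Bits that are 0 among those (would change 0->1): 1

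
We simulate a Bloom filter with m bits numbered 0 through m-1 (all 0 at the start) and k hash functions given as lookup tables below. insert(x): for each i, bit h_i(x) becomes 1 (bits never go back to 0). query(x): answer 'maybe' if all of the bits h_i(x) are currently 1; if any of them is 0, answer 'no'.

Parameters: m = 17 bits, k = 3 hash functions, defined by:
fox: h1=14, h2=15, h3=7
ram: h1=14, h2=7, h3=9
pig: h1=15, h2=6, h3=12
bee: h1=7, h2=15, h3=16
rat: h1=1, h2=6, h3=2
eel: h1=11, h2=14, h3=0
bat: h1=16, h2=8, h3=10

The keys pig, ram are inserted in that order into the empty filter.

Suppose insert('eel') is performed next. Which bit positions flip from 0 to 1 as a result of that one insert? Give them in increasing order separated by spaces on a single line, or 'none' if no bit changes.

Answer: 0 11

Derivation:
Start: bits=00000000000000000
After insert 'pig': sets bits 6 12 15 -> bits=00000010000010010
After insert 'ram': sets bits 7 9 14 -> bits=00000011010010110
insert 'eel' would touch bits 0 11 14; currently bit0=0, bit11=0, bit14=1
Bits that are 0 among those (would change 0->1): 0 11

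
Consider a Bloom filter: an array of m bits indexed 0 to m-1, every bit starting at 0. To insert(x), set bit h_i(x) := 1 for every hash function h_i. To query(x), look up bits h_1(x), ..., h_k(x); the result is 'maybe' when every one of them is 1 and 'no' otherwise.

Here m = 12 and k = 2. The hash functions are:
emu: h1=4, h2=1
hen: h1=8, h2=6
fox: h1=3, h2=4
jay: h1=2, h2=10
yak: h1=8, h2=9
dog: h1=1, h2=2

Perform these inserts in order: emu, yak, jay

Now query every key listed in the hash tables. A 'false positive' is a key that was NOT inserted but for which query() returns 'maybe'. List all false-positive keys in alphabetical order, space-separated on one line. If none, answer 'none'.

Answer: dog

Derivation:
Start: bits=000000000000
After insert 'emu': sets bits 1 4 -> bits=010010000000
After insert 'yak': sets bits 8 9 -> bits=010010001100
After insert 'jay': sets bits 2 10 -> bits=011010001110
Not inserted: dog fox hen — query each against bits=011010001110:
query dog: checks bit1=1, bit2=1 (all 1) -> maybe => FALSE POSITIVE
query fox: checks bit3=0, bit4=1 (has a 0) -> no => not a false positive
query hen: checks bit6=0, bit8=1 (has a 0) -> no => not a false positive
False positives (alphabetical): dog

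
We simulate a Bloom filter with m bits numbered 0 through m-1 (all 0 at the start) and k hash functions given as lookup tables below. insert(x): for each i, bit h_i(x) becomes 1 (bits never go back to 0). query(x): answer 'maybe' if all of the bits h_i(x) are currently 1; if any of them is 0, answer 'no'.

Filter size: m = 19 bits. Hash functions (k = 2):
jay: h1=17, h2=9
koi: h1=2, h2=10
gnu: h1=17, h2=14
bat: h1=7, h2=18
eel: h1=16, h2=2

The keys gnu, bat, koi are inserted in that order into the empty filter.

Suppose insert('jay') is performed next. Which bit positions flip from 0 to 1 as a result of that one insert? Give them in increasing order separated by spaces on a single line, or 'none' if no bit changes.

Start: bits=0000000000000000000
After insert 'gnu': sets bits 14 17 -> bits=0000000000000010010
After insert 'bat': sets bits 7 18 -> bits=0000000100000010011
After insert 'koi': sets bits 2 10 -> bits=0010000100100010011
insert 'jay' would touch bits 9 17; currently bit9=0, bit17=1
Bits that are 0 among those (would change 0->1): 9

Answer: 9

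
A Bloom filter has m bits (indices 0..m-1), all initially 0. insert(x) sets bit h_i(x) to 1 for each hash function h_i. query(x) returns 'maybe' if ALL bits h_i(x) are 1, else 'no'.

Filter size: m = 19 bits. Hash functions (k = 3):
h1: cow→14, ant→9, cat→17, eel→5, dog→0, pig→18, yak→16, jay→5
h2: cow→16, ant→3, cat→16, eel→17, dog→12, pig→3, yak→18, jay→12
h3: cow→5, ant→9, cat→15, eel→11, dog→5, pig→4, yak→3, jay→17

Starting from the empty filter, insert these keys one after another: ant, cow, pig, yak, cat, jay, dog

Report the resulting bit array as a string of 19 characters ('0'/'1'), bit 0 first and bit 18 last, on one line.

Start: bits=0000000000000000000
After insert 'ant': sets bits 3 9 -> bits=0001000001000000000
After insert 'cow': sets bits 5 14 16 -> bits=0001010001000010100
After insert 'pig': sets bits 3 4 18 -> bits=0001110001000010101
After insert 'yak': sets bits 3 16 18 -> bits=0001110001000010101
After insert 'cat': sets bits 15 16 17 -> bits=0001110001000011111
After insert 'jay': sets bits 5 12 17 -> bits=0001110001001011111
After insert 'dog': sets bits 0 5 12 -> bits=1001110001001011111

Answer: 1001110001001011111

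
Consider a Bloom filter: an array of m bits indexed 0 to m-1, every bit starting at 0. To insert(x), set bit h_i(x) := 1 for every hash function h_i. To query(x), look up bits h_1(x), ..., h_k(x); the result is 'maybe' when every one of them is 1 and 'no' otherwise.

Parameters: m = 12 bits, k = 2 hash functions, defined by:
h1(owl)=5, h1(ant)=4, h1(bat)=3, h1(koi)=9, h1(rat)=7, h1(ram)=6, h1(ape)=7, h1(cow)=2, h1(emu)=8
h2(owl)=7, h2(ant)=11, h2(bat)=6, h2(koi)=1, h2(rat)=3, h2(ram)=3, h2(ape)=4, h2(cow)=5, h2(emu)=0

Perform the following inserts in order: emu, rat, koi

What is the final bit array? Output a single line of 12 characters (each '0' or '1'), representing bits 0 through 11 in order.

Start: bits=000000000000
After insert 'emu': sets bits 0 8 -> bits=100000001000
After insert 'rat': sets bits 3 7 -> bits=100100011000
After insert 'koi': sets bits 1 9 -> bits=110100011100

Answer: 110100011100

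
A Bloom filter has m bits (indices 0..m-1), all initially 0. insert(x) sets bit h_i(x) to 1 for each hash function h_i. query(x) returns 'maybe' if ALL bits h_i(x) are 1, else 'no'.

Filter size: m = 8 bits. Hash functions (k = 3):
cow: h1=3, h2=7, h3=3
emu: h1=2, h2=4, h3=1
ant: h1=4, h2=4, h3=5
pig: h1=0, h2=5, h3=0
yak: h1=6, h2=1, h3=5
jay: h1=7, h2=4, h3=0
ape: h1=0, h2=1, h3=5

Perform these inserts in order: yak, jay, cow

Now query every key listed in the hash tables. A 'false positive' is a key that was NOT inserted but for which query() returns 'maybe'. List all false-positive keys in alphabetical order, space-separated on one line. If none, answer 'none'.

Start: bits=00000000
After insert 'yak': sets bits 1 5 6 -> bits=01000110
After insert 'jay': sets bits 0 4 7 -> bits=11001111
After insert 'cow': sets bits 3 7 -> bits=11011111
Not inserted: ant ape emu pig — query each against bits=11011111:
query ant: checks bit4=1, bit5=1 (all 1) -> maybe => FALSE POSITIVE
query ape: checks bit0=1, bit1=1, bit5=1 (all 1) -> maybe => FALSE POSITIVE
query emu: checks bit1=1, bit2=0, bit4=1 (has a 0) -> no => not a false positive
query pig: checks bit0=1, bit5=1 (all 1) -> maybe => FALSE POSITIVE
False positives (alphabetical): ant ape pig

Answer: ant ape pig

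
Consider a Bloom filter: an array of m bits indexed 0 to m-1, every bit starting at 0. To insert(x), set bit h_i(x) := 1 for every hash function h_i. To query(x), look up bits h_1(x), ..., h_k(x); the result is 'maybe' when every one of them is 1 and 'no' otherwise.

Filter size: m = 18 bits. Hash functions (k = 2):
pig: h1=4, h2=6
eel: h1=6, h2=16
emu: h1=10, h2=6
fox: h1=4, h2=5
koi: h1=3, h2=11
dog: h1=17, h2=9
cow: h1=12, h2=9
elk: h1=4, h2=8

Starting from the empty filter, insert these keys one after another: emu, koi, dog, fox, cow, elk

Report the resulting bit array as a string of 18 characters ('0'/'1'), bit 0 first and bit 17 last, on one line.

Start: bits=000000000000000000
After insert 'emu': sets bits 6 10 -> bits=000000100010000000
After insert 'koi': sets bits 3 11 -> bits=000100100011000000
After insert 'dog': sets bits 9 17 -> bits=000100100111000001
After insert 'fox': sets bits 4 5 -> bits=000111100111000001
After insert 'cow': sets bits 9 12 -> bits=000111100111100001
After insert 'elk': sets bits 4 8 -> bits=000111101111100001

Answer: 000111101111100001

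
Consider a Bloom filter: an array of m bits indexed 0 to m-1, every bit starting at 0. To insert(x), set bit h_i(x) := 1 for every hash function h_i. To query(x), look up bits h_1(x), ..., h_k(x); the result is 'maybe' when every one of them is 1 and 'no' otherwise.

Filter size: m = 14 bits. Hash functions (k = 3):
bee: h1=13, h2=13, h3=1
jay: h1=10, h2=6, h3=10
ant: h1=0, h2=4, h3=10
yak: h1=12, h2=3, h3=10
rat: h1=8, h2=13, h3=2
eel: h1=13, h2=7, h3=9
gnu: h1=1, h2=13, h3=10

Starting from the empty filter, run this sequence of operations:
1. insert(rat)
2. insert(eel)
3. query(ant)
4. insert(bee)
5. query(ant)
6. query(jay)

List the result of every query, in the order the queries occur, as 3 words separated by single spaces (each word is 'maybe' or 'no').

Answer: no no no

Derivation:
Start: bits=00000000000000
Op 1: insert rat -> sets bits 2 8 13 -> bits=00100000100001
Op 2: insert eel -> sets bits 7 9 13 -> bits=00100001110001
Op 3: query ant -> checks bit0=0, bit4=0, bit10=0 (has a 0) -> no
Op 4: insert bee -> sets bits 1 13 -> bits=01100001110001
Op 5: query ant -> checks bit0=0, bit4=0, bit10=0 (has a 0) -> no
Op 6: query jay -> checks bit6=0, bit10=0 (has a 0) -> no
Query results in order: no no no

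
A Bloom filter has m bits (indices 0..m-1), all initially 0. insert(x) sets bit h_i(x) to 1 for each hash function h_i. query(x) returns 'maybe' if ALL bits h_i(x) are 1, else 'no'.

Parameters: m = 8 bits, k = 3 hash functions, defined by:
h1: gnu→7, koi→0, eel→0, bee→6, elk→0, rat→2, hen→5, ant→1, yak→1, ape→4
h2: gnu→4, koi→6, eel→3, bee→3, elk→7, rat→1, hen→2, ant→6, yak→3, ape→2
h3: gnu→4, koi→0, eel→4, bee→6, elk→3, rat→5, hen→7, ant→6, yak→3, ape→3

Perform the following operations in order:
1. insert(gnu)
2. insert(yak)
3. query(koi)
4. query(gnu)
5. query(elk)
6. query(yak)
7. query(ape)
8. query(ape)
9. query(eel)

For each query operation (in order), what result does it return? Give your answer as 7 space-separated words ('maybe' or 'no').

Answer: no maybe no maybe no no no

Derivation:
Start: bits=00000000
Op 1: insert gnu -> sets bits 4 7 -> bits=00001001
Op 2: insert yak -> sets bits 1 3 -> bits=01011001
Op 3: query koi -> checks bit0=0, bit6=0 (has a 0) -> no
Op 4: query gnu -> checks bit4=1, bit7=1 (all 1) -> maybe
Op 5: query elk -> checks bit0=0, bit3=1, bit7=1 (has a 0) -> no
Op 6: query yak -> checks bit1=1, bit3=1 (all 1) -> maybe
Op 7: query ape -> checks bit2=0, bit3=1, bit4=1 (has a 0) -> no
Op 8: query ape -> checks bit2=0, bit3=1, bit4=1 (has a 0) -> no
Op 9: query eel -> checks bit0=0, bit3=1, bit4=1 (has a 0) -> no
Query results in order: no maybe no maybe no no no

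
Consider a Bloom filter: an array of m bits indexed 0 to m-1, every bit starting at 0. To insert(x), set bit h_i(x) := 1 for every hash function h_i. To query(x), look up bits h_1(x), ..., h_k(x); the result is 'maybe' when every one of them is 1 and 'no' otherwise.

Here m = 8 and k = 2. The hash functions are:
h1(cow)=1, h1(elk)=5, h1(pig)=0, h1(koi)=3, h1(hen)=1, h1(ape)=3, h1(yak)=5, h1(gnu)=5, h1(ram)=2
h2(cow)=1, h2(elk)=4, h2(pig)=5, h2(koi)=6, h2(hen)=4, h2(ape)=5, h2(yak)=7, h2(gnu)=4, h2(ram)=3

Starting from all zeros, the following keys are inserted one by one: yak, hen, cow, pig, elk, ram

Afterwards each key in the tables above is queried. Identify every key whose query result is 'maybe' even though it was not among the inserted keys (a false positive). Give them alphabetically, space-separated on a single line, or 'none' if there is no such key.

Start: bits=00000000
After insert 'yak': sets bits 5 7 -> bits=00000101
After insert 'hen': sets bits 1 4 -> bits=01001101
After insert 'cow': sets bits 1 -> bits=01001101
After insert 'pig': sets bits 0 5 -> bits=11001101
After insert 'elk': sets bits 4 5 -> bits=11001101
After insert 'ram': sets bits 2 3 -> bits=11111101
Not inserted: ape gnu koi — query each against bits=11111101:
query ape: checks bit3=1, bit5=1 (all 1) -> maybe => FALSE POSITIVE
query gnu: checks bit4=1, bit5=1 (all 1) -> maybe => FALSE POSITIVE
query koi: checks bit3=1, bit6=0 (has a 0) -> no => not a false positive
False positives (alphabetical): ape gnu

Answer: ape gnu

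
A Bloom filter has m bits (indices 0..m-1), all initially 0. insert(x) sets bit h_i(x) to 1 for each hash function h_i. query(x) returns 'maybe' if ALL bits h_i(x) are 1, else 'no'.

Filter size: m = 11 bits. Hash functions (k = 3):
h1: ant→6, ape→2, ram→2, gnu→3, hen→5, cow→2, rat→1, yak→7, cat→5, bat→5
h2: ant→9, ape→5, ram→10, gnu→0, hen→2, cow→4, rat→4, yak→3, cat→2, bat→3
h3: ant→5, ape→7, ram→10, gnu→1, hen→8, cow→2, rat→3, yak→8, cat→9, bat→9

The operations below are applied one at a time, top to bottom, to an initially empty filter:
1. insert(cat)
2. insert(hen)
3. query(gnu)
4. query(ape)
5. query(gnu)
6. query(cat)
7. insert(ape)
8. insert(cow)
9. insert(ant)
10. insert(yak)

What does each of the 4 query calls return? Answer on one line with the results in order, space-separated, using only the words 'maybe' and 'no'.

Answer: no no no maybe

Derivation:
Start: bits=00000000000
Op 1: insert cat -> sets bits 2 5 9 -> bits=00100100010
Op 2: insert hen -> sets bits 2 5 8 -> bits=00100100110
Op 3: query gnu -> checks bit0=0, bit1=0, bit3=0 (has a 0) -> no
Op 4: query ape -> checks bit2=1, bit5=1, bit7=0 (has a 0) -> no
Op 5: query gnu -> checks bit0=0, bit1=0, bit3=0 (has a 0) -> no
Op 6: query cat -> checks bit2=1, bit5=1, bit9=1 (all 1) -> maybe
Op 7: insert ape -> sets bits 2 5 7 -> bits=00100101110
Op 8: insert cow -> sets bits 2 4 -> bits=00101101110
Op 9: insert ant -> sets bits 5 6 9 -> bits=00101111110
Op 10: insert yak -> sets bits 3 7 8 -> bits=00111111110
Query results in order: no no no maybe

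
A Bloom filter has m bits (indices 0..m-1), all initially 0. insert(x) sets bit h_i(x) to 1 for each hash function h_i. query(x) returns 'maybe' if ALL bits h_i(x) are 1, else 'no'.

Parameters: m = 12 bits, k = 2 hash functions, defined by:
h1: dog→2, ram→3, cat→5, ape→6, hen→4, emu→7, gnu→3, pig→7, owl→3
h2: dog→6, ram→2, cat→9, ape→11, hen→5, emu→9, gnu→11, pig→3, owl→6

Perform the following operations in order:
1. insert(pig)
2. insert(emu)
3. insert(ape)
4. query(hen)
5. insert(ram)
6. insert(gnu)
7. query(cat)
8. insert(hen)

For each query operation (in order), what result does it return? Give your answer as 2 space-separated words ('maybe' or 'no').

Answer: no no

Derivation:
Start: bits=000000000000
Op 1: insert pig -> sets bits 3 7 -> bits=000100010000
Op 2: insert emu -> sets bits 7 9 -> bits=000100010100
Op 3: insert ape -> sets bits 6 11 -> bits=000100110101
Op 4: query hen -> checks bit4=0, bit5=0 (has a 0) -> no
Op 5: insert ram -> sets bits 2 3 -> bits=001100110101
Op 6: insert gnu -> sets bits 3 11 -> bits=001100110101
Op 7: query cat -> checks bit5=0, bit9=1 (has a 0) -> no
Op 8: insert hen -> sets bits 4 5 -> bits=001111110101
Query results in order: no no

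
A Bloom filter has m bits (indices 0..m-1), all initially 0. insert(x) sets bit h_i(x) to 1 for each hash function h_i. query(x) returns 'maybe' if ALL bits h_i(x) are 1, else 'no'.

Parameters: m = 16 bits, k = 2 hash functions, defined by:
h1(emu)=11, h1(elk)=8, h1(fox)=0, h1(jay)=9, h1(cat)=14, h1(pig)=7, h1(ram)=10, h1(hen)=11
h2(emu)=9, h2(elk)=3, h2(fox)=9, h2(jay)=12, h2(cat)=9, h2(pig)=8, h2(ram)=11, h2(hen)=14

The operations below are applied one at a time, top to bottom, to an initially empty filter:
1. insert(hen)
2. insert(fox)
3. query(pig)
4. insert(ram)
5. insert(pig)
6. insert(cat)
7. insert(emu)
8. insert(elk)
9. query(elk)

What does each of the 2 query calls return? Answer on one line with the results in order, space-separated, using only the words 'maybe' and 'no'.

Start: bits=0000000000000000
Op 1: insert hen -> sets bits 11 14 -> bits=0000000000010010
Op 2: insert fox -> sets bits 0 9 -> bits=1000000001010010
Op 3: query pig -> checks bit7=0, bit8=0 (has a 0) -> no
Op 4: insert ram -> sets bits 10 11 -> bits=1000000001110010
Op 5: insert pig -> sets bits 7 8 -> bits=1000000111110010
Op 6: insert cat -> sets bits 9 14 -> bits=1000000111110010
Op 7: insert emu -> sets bits 9 11 -> bits=1000000111110010
Op 8: insert elk -> sets bits 3 8 -> bits=1001000111110010
Op 9: query elk -> checks bit3=1, bit8=1 (all 1) -> maybe
Query results in order: no maybe

Answer: no maybe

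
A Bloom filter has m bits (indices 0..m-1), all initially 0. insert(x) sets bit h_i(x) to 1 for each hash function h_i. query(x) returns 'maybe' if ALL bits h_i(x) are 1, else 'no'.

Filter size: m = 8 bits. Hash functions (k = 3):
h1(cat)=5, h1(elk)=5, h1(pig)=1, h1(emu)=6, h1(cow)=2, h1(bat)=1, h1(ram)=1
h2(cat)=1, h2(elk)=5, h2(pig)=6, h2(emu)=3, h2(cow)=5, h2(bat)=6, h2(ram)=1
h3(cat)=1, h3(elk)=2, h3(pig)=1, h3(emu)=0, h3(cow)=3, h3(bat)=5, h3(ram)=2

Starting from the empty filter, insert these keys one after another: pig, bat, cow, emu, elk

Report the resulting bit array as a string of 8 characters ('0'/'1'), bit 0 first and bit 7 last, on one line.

Answer: 11110110

Derivation:
Start: bits=00000000
After insert 'pig': sets bits 1 6 -> bits=01000010
After insert 'bat': sets bits 1 5 6 -> bits=01000110
After insert 'cow': sets bits 2 3 5 -> bits=01110110
After insert 'emu': sets bits 0 3 6 -> bits=11110110
After insert 'elk': sets bits 2 5 -> bits=11110110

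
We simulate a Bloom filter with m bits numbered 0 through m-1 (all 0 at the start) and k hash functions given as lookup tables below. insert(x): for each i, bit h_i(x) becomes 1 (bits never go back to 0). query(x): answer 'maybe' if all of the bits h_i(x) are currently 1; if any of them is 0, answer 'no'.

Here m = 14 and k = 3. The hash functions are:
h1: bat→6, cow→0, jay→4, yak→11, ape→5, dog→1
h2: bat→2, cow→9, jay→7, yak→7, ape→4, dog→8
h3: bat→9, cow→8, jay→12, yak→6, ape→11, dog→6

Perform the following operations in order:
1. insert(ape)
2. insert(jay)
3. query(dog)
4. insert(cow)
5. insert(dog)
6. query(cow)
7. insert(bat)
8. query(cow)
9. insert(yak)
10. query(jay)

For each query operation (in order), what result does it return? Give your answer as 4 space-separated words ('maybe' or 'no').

Answer: no maybe maybe maybe

Derivation:
Start: bits=00000000000000
Op 1: insert ape -> sets bits 4 5 11 -> bits=00001100000100
Op 2: insert jay -> sets bits 4 7 12 -> bits=00001101000110
Op 3: query dog -> checks bit1=0, bit6=0, bit8=0 (has a 0) -> no
Op 4: insert cow -> sets bits 0 8 9 -> bits=10001101110110
Op 5: insert dog -> sets bits 1 6 8 -> bits=11001111110110
Op 6: query cow -> checks bit0=1, bit8=1, bit9=1 (all 1) -> maybe
Op 7: insert bat -> sets bits 2 6 9 -> bits=11101111110110
Op 8: query cow -> checks bit0=1, bit8=1, bit9=1 (all 1) -> maybe
Op 9: insert yak -> sets bits 6 7 11 -> bits=11101111110110
Op 10: query jay -> checks bit4=1, bit7=1, bit12=1 (all 1) -> maybe
Query results in order: no maybe maybe maybe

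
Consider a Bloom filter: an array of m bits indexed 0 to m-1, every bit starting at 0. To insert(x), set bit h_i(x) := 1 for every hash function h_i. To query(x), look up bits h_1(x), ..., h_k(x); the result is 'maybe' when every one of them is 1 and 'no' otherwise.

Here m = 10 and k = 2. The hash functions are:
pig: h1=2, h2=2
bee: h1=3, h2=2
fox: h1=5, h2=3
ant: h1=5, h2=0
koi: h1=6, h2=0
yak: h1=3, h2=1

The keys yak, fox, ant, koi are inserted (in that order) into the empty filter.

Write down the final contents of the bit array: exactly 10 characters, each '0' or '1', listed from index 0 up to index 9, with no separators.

Answer: 1101011000

Derivation:
Start: bits=0000000000
After insert 'yak': sets bits 1 3 -> bits=0101000000
After insert 'fox': sets bits 3 5 -> bits=0101010000
After insert 'ant': sets bits 0 5 -> bits=1101010000
After insert 'koi': sets bits 0 6 -> bits=1101011000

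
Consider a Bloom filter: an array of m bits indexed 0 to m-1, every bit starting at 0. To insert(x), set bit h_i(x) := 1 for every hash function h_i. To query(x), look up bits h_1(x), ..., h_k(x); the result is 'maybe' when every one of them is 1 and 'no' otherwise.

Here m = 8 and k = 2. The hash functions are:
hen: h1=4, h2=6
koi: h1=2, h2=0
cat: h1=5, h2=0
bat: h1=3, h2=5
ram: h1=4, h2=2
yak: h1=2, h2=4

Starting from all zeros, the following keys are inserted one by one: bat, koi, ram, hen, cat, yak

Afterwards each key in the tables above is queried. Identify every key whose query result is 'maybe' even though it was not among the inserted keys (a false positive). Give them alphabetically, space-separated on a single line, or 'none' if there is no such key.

Answer: none

Derivation:
Start: bits=00000000
After insert 'bat': sets bits 3 5 -> bits=00010100
After insert 'koi': sets bits 0 2 -> bits=10110100
After insert 'ram': sets bits 2 4 -> bits=10111100
After insert 'hen': sets bits 4 6 -> bits=10111110
After insert 'cat': sets bits 0 5 -> bits=10111110
After insert 'yak': sets bits 2 4 -> bits=10111110
Not inserted: (none) — query each against bits=10111110:
False positives (alphabetical): none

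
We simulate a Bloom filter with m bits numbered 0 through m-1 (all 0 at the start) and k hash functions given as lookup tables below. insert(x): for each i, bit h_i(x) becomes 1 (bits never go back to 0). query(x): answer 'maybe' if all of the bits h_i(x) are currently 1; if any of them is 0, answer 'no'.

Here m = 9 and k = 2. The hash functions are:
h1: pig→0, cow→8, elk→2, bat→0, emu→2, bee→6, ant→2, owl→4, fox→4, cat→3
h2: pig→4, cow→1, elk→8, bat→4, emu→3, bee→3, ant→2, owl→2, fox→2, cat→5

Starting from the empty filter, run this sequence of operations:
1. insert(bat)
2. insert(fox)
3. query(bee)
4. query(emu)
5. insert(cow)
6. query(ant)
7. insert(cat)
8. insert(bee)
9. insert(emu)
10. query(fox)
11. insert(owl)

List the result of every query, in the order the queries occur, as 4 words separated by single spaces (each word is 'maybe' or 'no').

Start: bits=000000000
Op 1: insert bat -> sets bits 0 4 -> bits=100010000
Op 2: insert fox -> sets bits 2 4 -> bits=101010000
Op 3: query bee -> checks bit3=0, bit6=0 (has a 0) -> no
Op 4: query emu -> checks bit2=1, bit3=0 (has a 0) -> no
Op 5: insert cow -> sets bits 1 8 -> bits=111010001
Op 6: query ant -> checks bit2=1 (all 1) -> maybe
Op 7: insert cat -> sets bits 3 5 -> bits=111111001
Op 8: insert bee -> sets bits 3 6 -> bits=111111101
Op 9: insert emu -> sets bits 2 3 -> bits=111111101
Op 10: query fox -> checks bit2=1, bit4=1 (all 1) -> maybe
Op 11: insert owl -> sets bits 2 4 -> bits=111111101
Query results in order: no no maybe maybe

Answer: no no maybe maybe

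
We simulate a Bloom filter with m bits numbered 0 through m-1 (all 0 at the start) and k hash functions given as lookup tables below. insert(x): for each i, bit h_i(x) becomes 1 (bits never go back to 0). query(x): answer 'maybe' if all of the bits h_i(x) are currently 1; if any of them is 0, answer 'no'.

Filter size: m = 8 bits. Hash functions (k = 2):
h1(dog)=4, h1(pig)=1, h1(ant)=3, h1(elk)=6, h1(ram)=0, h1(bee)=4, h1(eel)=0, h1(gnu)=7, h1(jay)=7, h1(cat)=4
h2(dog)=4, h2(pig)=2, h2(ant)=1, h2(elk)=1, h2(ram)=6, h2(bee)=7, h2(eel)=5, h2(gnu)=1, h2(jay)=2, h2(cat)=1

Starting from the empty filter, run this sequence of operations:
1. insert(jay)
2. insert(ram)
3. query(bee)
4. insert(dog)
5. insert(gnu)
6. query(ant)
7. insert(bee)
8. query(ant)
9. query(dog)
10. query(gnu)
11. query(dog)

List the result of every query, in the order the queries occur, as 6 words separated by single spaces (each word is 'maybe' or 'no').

Start: bits=00000000
Op 1: insert jay -> sets bits 2 7 -> bits=00100001
Op 2: insert ram -> sets bits 0 6 -> bits=10100011
Op 3: query bee -> checks bit4=0, bit7=1 (has a 0) -> no
Op 4: insert dog -> sets bits 4 -> bits=10101011
Op 5: insert gnu -> sets bits 1 7 -> bits=11101011
Op 6: query ant -> checks bit1=1, bit3=0 (has a 0) -> no
Op 7: insert bee -> sets bits 4 7 -> bits=11101011
Op 8: query ant -> checks bit1=1, bit3=0 (has a 0) -> no
Op 9: query dog -> checks bit4=1 (all 1) -> maybe
Op 10: query gnu -> checks bit1=1, bit7=1 (all 1) -> maybe
Op 11: query dog -> checks bit4=1 (all 1) -> maybe
Query results in order: no no no maybe maybe maybe

Answer: no no no maybe maybe maybe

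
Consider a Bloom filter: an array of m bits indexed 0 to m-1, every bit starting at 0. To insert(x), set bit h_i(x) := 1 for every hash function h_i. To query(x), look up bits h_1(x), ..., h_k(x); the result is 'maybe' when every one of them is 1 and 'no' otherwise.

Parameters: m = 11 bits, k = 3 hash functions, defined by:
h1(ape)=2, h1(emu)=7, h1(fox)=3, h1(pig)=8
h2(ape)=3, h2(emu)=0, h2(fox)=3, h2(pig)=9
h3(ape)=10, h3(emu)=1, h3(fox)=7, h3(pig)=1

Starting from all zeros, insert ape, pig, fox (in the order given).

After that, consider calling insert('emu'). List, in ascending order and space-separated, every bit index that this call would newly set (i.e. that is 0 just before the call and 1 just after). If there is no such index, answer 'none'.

Answer: 0

Derivation:
Start: bits=00000000000
After insert 'ape': sets bits 2 3 10 -> bits=00110000001
After insert 'pig': sets bits 1 8 9 -> bits=01110000111
After insert 'fox': sets bits 3 7 -> bits=01110001111
insert 'emu' would touch bits 0 1 7; currently bit0=0, bit1=1, bit7=1
Bits that are 0 among those (would change 0->1): 0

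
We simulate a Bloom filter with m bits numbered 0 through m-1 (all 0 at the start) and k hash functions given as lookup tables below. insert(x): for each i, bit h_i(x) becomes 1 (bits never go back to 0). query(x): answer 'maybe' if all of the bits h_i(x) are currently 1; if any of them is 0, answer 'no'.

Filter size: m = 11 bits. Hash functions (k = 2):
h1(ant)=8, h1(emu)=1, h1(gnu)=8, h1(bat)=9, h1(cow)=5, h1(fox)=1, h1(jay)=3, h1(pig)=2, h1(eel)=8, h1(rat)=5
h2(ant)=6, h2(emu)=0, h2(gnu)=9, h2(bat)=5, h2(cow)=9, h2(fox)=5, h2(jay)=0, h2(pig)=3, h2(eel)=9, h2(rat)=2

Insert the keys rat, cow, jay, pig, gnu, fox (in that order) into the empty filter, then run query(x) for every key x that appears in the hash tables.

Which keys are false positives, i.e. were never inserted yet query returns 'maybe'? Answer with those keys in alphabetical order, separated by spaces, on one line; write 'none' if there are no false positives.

Start: bits=00000000000
After insert 'rat': sets bits 2 5 -> bits=00100100000
After insert 'cow': sets bits 5 9 -> bits=00100100010
After insert 'jay': sets bits 0 3 -> bits=10110100010
After insert 'pig': sets bits 2 3 -> bits=10110100010
After insert 'gnu': sets bits 8 9 -> bits=10110100110
After insert 'fox': sets bits 1 5 -> bits=11110100110
Not inserted: ant bat eel emu — query each against bits=11110100110:
query ant: checks bit6=0, bit8=1 (has a 0) -> no => not a false positive
query bat: checks bit5=1, bit9=1 (all 1) -> maybe => FALSE POSITIVE
query eel: checks bit8=1, bit9=1 (all 1) -> maybe => FALSE POSITIVE
query emu: checks bit0=1, bit1=1 (all 1) -> maybe => FALSE POSITIVE
False positives (alphabetical): bat eel emu

Answer: bat eel emu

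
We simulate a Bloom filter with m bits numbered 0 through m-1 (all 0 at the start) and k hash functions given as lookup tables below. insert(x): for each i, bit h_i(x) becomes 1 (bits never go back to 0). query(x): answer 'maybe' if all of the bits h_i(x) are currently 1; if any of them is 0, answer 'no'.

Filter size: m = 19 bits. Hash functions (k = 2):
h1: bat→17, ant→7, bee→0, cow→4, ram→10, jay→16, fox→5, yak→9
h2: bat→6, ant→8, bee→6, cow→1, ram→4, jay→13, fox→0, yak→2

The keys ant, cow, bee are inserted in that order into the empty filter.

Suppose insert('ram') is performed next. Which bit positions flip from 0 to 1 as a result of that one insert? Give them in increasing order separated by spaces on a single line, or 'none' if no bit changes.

Answer: 10

Derivation:
Start: bits=0000000000000000000
After insert 'ant': sets bits 7 8 -> bits=0000000110000000000
After insert 'cow': sets bits 1 4 -> bits=0100100110000000000
After insert 'bee': sets bits 0 6 -> bits=1100101110000000000
insert 'ram' would touch bits 4 10; currently bit4=1, bit10=0
Bits that are 0 among those (would change 0->1): 10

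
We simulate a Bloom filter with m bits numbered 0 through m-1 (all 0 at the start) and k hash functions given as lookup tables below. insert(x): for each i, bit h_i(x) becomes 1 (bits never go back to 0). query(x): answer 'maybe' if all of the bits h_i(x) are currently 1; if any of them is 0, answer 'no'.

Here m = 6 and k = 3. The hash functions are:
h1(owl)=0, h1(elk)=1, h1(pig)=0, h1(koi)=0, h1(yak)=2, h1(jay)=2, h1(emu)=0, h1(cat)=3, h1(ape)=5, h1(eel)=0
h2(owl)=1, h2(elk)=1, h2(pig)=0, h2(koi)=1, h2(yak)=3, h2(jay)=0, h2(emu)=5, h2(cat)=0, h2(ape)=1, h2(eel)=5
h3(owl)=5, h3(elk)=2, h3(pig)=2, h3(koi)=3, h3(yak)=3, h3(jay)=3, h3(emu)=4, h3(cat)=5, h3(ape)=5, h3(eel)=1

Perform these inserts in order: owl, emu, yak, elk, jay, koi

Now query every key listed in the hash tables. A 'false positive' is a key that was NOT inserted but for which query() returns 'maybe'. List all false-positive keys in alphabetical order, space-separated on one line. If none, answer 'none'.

Start: bits=000000
After insert 'owl': sets bits 0 1 5 -> bits=110001
After insert 'emu': sets bits 0 4 5 -> bits=110011
After insert 'yak': sets bits 2 3 -> bits=111111
After insert 'elk': sets bits 1 2 -> bits=111111
After insert 'jay': sets bits 0 2 3 -> bits=111111
After insert 'koi': sets bits 0 1 3 -> bits=111111
Not inserted: ape cat eel pig — query each against bits=111111:
query ape: checks bit1=1, bit5=1 (all 1) -> maybe => FALSE POSITIVE
query cat: checks bit0=1, bit3=1, bit5=1 (all 1) -> maybe => FALSE POSITIVE
query eel: checks bit0=1, bit1=1, bit5=1 (all 1) -> maybe => FALSE POSITIVE
query pig: checks bit0=1, bit2=1 (all 1) -> maybe => FALSE POSITIVE
False positives (alphabetical): ape cat eel pig

Answer: ape cat eel pig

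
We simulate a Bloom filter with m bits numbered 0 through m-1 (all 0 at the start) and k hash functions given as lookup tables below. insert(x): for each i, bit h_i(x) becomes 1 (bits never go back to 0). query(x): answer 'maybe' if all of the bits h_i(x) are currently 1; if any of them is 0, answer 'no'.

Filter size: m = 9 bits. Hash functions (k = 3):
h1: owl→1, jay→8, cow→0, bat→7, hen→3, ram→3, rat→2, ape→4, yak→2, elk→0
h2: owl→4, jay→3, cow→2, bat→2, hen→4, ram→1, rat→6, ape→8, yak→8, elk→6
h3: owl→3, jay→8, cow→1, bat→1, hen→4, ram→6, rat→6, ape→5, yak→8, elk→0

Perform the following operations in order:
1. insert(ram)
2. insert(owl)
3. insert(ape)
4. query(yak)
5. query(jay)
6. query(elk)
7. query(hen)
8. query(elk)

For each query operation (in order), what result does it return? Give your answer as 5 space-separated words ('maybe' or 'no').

Start: bits=000000000
Op 1: insert ram -> sets bits 1 3 6 -> bits=010100100
Op 2: insert owl -> sets bits 1 3 4 -> bits=010110100
Op 3: insert ape -> sets bits 4 5 8 -> bits=010111101
Op 4: query yak -> checks bit2=0, bit8=1 (has a 0) -> no
Op 5: query jay -> checks bit3=1, bit8=1 (all 1) -> maybe
Op 6: query elk -> checks bit0=0, bit6=1 (has a 0) -> no
Op 7: query hen -> checks bit3=1, bit4=1 (all 1) -> maybe
Op 8: query elk -> checks bit0=0, bit6=1 (has a 0) -> no
Query results in order: no maybe no maybe no

Answer: no maybe no maybe no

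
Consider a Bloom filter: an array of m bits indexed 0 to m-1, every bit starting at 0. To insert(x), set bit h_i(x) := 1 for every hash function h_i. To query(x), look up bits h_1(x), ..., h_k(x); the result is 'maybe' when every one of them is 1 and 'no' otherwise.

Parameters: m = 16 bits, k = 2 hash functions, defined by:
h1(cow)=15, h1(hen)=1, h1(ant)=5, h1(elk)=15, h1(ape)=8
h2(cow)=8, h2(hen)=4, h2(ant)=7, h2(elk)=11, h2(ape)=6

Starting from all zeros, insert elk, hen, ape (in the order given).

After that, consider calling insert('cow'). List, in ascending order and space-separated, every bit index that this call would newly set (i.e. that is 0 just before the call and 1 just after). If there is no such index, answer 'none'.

Start: bits=0000000000000000
After insert 'elk': sets bits 11 15 -> bits=0000000000010001
After insert 'hen': sets bits 1 4 -> bits=0100100000010001
After insert 'ape': sets bits 6 8 -> bits=0100101010010001
insert 'cow' would touch bits 8 15; currently bit8=1, bit15=1
Bits that are 0 among those (would change 0->1): none

Answer: none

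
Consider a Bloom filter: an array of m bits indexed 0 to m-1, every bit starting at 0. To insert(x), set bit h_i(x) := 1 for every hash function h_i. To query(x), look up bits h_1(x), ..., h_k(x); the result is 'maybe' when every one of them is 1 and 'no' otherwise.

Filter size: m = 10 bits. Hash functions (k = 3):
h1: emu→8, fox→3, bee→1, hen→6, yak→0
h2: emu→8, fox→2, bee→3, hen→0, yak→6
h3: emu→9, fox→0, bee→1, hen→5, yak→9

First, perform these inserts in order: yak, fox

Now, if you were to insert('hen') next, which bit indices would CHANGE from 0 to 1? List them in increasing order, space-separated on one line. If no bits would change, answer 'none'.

Start: bits=0000000000
After insert 'yak': sets bits 0 6 9 -> bits=1000001001
After insert 'fox': sets bits 0 2 3 -> bits=1011001001
insert 'hen' would touch bits 0 5 6; currently bit0=1, bit5=0, bit6=1
Bits that are 0 among those (would change 0->1): 5

Answer: 5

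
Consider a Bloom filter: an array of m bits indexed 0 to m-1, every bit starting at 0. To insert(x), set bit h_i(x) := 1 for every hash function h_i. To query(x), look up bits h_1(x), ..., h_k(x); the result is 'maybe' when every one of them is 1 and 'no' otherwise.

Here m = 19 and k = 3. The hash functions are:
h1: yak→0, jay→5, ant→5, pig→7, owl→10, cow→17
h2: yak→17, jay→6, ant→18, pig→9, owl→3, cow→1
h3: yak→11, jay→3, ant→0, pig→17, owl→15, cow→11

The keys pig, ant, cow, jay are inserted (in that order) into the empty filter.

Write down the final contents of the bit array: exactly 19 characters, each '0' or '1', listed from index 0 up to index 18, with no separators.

Start: bits=0000000000000000000
After insert 'pig': sets bits 7 9 17 -> bits=0000000101000000010
After insert 'ant': sets bits 0 5 18 -> bits=1000010101000000011
After insert 'cow': sets bits 1 11 17 -> bits=1100010101010000011
After insert 'jay': sets bits 3 5 6 -> bits=1101011101010000011

Answer: 1101011101010000011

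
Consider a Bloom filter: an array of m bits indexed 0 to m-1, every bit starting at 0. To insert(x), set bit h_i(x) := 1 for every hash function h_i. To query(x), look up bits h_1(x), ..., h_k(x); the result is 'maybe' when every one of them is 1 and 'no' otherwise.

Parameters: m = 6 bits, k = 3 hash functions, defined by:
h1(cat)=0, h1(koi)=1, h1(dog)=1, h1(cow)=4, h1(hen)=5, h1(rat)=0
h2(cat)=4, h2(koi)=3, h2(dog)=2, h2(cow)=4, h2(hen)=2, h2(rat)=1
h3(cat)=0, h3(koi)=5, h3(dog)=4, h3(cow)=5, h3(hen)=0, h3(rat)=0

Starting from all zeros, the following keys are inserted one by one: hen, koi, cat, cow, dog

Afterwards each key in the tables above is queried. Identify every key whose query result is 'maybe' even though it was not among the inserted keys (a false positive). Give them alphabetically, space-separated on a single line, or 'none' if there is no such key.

Start: bits=000000
After insert 'hen': sets bits 0 2 5 -> bits=101001
After insert 'koi': sets bits 1 3 5 -> bits=111101
After insert 'cat': sets bits 0 4 -> bits=111111
After insert 'cow': sets bits 4 5 -> bits=111111
After insert 'dog': sets bits 1 2 4 -> bits=111111
Not inserted: rat — query each against bits=111111:
query rat: checks bit0=1, bit1=1 (all 1) -> maybe => FALSE POSITIVE
False positives (alphabetical): rat

Answer: rat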